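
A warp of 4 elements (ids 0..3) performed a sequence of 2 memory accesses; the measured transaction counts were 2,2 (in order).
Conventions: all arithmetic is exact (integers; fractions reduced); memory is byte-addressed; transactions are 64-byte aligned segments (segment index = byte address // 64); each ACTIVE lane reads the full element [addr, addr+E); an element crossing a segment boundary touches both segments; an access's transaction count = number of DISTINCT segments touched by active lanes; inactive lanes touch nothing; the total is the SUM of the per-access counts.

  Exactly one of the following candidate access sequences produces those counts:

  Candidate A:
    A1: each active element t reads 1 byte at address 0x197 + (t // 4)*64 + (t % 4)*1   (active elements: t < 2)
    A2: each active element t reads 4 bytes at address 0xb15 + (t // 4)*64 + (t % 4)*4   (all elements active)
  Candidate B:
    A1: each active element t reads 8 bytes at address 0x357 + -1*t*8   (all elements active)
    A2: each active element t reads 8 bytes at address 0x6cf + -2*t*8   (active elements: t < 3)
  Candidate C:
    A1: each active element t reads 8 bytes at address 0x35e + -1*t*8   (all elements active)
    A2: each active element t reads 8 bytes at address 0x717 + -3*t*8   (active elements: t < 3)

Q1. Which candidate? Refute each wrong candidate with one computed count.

A: A1 gives 1 transaction, not 2
C: A1 gives 1 transaction, not 2
B: all counts match (2,2)

Answer: B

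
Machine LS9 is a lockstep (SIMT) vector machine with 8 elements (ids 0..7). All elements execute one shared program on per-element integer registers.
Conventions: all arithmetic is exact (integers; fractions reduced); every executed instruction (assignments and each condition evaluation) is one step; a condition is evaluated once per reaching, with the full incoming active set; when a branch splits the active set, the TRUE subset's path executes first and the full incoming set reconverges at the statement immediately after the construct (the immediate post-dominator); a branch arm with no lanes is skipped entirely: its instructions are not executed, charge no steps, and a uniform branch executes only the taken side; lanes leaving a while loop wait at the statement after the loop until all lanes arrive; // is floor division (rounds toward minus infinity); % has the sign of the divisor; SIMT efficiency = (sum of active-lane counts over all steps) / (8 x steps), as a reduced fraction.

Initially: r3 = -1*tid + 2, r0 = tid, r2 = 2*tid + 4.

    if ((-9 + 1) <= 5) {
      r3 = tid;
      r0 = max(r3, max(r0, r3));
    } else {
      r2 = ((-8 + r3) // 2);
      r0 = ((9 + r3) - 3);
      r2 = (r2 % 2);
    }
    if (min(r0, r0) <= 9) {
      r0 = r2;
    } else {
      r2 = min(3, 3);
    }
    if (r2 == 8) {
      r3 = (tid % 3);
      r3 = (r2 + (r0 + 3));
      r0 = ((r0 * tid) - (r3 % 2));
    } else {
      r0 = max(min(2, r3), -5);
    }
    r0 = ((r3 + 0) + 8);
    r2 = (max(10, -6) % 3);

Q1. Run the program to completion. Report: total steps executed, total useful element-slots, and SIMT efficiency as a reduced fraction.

Answer: 12 steps, 74 useful, 37/48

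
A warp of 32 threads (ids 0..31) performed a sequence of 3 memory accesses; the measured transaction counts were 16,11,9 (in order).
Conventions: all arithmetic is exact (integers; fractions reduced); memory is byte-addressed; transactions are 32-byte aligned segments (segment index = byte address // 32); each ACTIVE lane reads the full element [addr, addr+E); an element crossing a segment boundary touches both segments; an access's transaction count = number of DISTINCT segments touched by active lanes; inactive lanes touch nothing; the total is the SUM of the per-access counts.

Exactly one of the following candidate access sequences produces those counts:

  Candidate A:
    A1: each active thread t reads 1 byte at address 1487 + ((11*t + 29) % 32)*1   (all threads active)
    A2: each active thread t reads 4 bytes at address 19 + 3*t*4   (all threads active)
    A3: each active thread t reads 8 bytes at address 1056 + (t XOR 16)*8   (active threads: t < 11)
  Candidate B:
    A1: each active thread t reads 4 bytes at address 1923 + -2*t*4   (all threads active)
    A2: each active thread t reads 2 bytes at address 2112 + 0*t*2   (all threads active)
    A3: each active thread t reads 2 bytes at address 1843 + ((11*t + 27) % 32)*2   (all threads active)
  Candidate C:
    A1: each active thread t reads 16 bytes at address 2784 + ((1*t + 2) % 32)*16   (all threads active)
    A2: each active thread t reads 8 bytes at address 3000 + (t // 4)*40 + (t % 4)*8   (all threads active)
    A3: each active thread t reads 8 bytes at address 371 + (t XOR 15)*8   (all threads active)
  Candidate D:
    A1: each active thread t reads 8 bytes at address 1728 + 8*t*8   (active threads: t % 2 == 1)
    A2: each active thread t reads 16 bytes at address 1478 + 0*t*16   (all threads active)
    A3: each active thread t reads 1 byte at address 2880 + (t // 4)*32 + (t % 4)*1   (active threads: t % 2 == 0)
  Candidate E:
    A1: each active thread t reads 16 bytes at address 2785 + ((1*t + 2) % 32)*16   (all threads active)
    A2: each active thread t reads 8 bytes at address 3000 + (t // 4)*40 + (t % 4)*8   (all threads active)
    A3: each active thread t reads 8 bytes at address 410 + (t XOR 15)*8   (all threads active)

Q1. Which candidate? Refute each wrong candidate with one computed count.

A: A1 gives 2 transactions, not 16
B: A1 gives 9 transactions, not 16
D: A2 gives 1 transaction, not 11
E: A1 gives 17 transactions, not 16
C: all counts match (16,11,9)

Answer: C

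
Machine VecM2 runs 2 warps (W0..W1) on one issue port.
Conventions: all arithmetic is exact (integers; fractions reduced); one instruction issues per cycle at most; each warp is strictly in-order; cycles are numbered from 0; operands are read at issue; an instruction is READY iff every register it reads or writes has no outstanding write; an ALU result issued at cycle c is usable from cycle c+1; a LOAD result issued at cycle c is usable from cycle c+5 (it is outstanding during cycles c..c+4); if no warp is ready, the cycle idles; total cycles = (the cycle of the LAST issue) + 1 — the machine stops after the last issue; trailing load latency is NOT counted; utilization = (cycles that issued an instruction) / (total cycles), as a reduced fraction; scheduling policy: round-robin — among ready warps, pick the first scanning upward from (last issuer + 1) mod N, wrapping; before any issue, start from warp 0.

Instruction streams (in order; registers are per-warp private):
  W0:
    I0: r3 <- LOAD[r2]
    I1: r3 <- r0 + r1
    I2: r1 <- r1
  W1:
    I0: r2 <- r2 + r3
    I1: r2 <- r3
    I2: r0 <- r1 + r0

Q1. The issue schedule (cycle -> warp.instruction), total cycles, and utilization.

cycle 0: W0.I0
cycle 1: W1.I0
cycle 2: W1.I1
cycle 3: W1.I2
cycle 4: idle
cycle 5: W0.I1
cycle 6: W0.I2

Answer: 7 cycles, utilization 6/7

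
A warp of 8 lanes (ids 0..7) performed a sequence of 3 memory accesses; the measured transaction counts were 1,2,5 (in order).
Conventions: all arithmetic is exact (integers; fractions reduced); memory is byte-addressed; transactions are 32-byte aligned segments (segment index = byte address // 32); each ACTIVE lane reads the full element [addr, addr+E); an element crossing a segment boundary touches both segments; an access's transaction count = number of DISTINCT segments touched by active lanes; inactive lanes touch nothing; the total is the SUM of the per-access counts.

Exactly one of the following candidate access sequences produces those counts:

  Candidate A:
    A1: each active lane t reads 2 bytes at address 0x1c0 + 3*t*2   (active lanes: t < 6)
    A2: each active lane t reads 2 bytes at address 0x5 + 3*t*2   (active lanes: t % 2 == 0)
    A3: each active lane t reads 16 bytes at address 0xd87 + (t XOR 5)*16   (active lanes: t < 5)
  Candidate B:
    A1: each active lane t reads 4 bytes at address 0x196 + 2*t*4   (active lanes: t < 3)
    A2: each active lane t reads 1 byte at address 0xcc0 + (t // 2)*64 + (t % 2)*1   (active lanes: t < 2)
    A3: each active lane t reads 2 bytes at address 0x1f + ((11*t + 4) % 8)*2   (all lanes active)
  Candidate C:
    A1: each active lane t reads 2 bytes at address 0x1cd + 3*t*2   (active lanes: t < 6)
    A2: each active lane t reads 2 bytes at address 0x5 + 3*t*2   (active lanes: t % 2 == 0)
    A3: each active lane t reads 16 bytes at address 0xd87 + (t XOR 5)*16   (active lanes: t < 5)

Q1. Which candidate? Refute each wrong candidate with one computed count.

B: A1 gives 2 transactions, not 1
C: A1 gives 2 transactions, not 1
A: all counts match (1,2,5)

Answer: A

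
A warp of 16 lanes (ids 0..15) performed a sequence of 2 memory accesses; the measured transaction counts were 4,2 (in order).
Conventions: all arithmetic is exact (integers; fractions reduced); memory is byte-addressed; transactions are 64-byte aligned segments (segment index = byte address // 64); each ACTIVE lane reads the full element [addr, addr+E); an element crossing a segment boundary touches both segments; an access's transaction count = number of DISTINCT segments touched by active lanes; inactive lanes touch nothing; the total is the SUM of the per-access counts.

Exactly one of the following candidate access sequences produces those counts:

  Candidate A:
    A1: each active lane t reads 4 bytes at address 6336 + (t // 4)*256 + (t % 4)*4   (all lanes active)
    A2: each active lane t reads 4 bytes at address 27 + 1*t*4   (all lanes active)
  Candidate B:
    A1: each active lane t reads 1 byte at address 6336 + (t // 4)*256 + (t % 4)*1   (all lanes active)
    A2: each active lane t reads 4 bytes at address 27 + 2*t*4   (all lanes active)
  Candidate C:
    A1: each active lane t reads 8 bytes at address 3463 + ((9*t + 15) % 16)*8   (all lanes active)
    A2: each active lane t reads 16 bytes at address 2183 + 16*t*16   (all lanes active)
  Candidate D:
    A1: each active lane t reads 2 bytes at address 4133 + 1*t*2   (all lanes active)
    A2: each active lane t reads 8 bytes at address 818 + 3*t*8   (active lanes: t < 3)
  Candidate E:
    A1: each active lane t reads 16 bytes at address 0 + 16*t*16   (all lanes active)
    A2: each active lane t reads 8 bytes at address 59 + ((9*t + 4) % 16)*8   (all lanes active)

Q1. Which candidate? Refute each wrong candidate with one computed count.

B: A2 gives 3 transactions, not 2
C: A1 gives 3 transactions, not 4
D: A1 gives 2 transactions, not 4
E: A1 gives 16 transactions, not 4
A: all counts match (4,2)

Answer: A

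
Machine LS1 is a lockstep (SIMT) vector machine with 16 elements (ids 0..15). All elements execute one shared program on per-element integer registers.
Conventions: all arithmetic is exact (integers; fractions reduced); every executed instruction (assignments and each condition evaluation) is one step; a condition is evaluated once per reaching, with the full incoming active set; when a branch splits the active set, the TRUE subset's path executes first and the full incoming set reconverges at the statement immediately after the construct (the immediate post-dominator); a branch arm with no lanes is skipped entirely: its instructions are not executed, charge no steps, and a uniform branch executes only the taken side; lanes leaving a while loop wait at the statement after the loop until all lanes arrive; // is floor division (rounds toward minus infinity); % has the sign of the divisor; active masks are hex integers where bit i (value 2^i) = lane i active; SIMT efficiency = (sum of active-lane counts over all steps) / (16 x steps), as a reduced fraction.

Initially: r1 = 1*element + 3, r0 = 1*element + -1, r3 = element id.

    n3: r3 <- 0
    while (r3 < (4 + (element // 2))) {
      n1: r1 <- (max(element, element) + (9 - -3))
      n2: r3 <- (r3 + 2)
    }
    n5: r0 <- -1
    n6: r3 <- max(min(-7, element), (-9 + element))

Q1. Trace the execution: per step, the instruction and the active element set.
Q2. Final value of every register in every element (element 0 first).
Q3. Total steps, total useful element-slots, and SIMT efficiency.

step 0: r3 <- 0                      0xffff
step 1: eval (r3 < (4 + (element // 2))) 0xffff
step 2: r1 <- (max(element, element) + (9 - -3)) 0xffff
step 3: r3 <- (r3 + 2)               0xffff
step 4: eval (r3 < (4 + (element // 2))) 0xffff
step 5: r1 <- (max(element, element) + (9 - -3)) 0xffff
step 6: r3 <- (r3 + 2)               0xffff
step 7: eval (r3 < (4 + (element // 2))) 0xffff
step 8: r1 <- (max(element, element) + (9 - -3)) 0xfffc
step 9: r3 <- (r3 + 2)               0xfffc
step 10: eval (r3 < (4 + (element // 2))) 0xfffc
step 11: r1 <- (max(element, element) + (9 - -3)) 0xffc0
step 12: r3 <- (r3 + 2)               0xffc0
step 13: eval (r3 < (4 + (element // 2))) 0xffc0
step 14: r1 <- (max(element, element) + (9 - -3)) 0xfc00
step 15: r3 <- (r3 + 2)               0xfc00
step 16: eval (r3 < (4 + (element // 2))) 0xfc00
step 17: r1 <- (max(element, element) + (9 - -3)) 0xc000
step 18: r3 <- (r3 + 2)               0xc000
step 19: eval (r3 < (4 + (element // 2))) 0xc000
step 20: r0 <- -1                     0xffff
step 21: r3 <- max(min(-7, element), (-9 + element)) 0xffff

Answer: 22 steps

r1: 12,13,14,15,16,17,18,19,20,21,22,23,24,25,26,27
r0: -1,-1,-1,-1,-1,-1,-1,-1,-1,-1,-1,-1,-1,-1,-1,-1
r3: -7,-7,-7,-6,-5,-4,-3,-2,-1,0,1,2,3,4,5,6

steps = 22; useful = 256; efficiency = 256/352 = 8/11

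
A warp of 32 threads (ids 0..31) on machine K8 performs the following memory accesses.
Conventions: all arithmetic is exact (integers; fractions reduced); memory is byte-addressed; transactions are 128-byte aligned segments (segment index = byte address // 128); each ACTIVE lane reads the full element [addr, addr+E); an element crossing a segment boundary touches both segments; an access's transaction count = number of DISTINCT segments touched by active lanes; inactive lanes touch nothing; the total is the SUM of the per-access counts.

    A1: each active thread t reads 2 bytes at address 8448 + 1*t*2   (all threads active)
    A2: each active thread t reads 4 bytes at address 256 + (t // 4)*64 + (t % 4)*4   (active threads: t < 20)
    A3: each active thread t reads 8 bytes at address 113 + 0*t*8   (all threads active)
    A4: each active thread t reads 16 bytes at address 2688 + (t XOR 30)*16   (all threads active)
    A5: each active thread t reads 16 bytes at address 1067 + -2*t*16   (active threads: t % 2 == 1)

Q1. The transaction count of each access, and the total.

A1: 1 transaction
A2: 3 transactions
A3: 1 transaction
A4: 4 transactions
A5: 9 transactions

Answer: 1,3,1,4,9; total 18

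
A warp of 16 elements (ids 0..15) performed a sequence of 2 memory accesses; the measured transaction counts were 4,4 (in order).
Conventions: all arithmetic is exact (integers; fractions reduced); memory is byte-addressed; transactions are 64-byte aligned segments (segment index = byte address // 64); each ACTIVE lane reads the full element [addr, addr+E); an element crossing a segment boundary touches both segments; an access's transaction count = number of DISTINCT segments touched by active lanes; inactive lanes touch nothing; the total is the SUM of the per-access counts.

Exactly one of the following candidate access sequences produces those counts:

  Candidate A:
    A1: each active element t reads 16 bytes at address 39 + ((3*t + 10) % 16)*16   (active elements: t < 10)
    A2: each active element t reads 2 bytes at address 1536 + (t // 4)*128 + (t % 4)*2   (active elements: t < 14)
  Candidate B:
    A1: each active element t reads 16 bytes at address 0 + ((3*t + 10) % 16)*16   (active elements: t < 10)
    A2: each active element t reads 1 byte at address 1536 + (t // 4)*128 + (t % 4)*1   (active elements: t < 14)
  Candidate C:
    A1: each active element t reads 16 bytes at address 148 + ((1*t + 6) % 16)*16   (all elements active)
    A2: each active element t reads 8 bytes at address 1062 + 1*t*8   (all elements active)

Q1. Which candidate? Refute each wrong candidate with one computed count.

A: A1 gives 5 transactions, not 4
C: A1 gives 5 transactions, not 4
B: all counts match (4,4)

Answer: B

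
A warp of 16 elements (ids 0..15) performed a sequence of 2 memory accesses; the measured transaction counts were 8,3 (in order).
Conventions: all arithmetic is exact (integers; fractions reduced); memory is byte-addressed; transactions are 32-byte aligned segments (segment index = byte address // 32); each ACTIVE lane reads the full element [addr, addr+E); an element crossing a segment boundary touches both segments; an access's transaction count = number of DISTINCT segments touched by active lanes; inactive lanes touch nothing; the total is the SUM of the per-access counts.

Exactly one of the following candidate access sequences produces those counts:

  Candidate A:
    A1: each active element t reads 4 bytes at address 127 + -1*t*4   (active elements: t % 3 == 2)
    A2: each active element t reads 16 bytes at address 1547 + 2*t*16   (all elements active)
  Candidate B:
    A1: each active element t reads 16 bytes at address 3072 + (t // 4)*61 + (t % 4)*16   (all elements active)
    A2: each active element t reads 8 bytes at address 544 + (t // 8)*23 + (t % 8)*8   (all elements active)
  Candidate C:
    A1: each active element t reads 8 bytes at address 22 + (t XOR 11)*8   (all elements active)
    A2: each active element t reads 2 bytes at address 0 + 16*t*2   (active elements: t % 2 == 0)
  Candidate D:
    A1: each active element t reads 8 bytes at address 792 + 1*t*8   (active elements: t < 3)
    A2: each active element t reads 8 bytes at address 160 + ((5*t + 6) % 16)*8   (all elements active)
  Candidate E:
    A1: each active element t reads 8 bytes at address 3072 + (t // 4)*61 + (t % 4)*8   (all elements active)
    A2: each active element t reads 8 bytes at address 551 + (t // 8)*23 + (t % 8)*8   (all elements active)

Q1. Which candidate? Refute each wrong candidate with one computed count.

A: A1 gives 2 transactions, not 8
C: A1 gives 5 transactions, not 8
D: A1 gives 2 transactions, not 8
E: A1 gives 7 transactions, not 8
B: all counts match (8,3)

Answer: B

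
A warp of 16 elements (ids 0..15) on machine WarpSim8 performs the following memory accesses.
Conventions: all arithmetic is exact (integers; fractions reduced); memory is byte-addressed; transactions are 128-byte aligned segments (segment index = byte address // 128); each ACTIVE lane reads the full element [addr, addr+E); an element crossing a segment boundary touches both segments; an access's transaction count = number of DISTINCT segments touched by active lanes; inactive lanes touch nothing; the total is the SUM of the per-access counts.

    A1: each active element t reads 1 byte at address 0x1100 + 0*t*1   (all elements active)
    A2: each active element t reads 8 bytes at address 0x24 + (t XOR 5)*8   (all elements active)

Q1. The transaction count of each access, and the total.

A1: 1 transaction
A2: 2 transactions

Answer: 1,2; total 3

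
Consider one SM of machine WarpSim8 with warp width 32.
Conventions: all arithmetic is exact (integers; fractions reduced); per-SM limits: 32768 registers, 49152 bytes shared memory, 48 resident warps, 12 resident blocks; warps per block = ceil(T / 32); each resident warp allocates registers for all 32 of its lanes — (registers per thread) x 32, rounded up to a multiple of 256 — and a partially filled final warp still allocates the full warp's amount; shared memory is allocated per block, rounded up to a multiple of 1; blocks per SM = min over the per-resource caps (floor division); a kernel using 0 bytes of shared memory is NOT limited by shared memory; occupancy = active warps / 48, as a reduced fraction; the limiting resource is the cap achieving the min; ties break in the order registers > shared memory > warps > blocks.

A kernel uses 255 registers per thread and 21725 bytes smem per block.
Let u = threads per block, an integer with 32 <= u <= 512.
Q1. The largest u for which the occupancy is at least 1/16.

Answer: u = 128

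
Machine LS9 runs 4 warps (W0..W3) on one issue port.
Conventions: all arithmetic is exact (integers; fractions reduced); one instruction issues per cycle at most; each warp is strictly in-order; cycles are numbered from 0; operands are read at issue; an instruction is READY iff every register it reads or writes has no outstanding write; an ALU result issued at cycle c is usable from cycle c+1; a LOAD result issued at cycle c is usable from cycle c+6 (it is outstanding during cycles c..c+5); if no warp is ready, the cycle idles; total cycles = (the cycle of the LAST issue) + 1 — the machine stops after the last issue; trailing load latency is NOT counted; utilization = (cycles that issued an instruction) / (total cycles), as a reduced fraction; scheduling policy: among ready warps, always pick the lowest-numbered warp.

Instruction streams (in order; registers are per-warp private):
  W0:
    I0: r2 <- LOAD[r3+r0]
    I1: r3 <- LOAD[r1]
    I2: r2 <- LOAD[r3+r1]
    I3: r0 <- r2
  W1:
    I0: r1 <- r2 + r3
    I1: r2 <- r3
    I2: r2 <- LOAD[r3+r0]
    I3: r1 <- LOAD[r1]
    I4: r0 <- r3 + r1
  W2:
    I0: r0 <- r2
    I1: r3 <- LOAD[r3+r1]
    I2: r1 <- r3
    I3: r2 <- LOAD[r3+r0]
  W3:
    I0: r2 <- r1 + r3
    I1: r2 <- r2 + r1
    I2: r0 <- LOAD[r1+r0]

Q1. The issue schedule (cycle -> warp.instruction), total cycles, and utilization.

cycle 0: W0.I0
cycle 1: W0.I1
cycle 2: W1.I0
cycle 3: W1.I1
cycle 4: W1.I2
cycle 5: W1.I3
cycle 6: W2.I0
cycle 7: W0.I2
cycle 8: W2.I1
cycle 9: W3.I0
cycle 10: W3.I1
cycle 11: W1.I4
cycle 12: W3.I2
cycle 13: W0.I3
cycle 14: W2.I2
cycle 15: W2.I3

Answer: 16 cycles, utilization 1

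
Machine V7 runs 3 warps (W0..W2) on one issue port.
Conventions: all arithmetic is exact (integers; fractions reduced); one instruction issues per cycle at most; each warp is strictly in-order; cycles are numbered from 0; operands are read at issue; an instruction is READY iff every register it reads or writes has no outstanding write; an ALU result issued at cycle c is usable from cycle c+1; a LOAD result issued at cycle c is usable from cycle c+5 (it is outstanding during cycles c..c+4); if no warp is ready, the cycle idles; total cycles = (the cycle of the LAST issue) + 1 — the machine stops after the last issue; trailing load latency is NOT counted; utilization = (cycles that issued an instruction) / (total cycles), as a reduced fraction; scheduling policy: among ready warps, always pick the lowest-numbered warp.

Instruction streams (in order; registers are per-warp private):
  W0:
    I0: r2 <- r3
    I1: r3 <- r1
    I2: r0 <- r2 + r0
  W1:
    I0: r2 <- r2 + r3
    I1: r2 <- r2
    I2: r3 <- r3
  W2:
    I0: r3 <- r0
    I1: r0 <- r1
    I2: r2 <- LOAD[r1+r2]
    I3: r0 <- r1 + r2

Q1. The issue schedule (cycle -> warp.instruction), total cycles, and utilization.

cycle 0: W0.I0
cycle 1: W0.I1
cycle 2: W0.I2
cycle 3: W1.I0
cycle 4: W1.I1
cycle 5: W1.I2
cycle 6: W2.I0
cycle 7: W2.I1
cycle 8: W2.I2
cycle 9: idle
cycle 10: idle
cycle 11: idle
cycle 12: idle
cycle 13: W2.I3

Answer: 14 cycles, utilization 5/7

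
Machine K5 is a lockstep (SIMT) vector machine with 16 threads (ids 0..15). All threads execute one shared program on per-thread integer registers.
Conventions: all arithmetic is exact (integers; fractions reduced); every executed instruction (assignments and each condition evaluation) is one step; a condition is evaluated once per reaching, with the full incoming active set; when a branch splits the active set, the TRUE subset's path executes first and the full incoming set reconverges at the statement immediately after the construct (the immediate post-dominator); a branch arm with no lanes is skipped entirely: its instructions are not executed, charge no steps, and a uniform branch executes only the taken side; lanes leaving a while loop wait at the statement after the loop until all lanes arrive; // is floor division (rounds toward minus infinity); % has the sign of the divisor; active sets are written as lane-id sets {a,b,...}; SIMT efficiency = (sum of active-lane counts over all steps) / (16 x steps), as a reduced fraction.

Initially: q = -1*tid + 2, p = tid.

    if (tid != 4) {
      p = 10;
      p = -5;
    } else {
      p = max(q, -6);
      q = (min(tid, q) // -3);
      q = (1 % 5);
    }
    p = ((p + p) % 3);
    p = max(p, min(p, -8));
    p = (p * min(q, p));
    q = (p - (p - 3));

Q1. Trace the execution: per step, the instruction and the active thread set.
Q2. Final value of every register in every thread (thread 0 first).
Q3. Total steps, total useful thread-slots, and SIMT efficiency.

step 0: eval (tid != 4)              {0,1,2,3,4,5,6,7,8,9,10,11,12,13,14,15}
step 1: p <- 10                      {0,1,2,3,5,6,7,8,9,10,11,12,13,14,15}
step 2: p <- -5                      {0,1,2,3,5,6,7,8,9,10,11,12,13,14,15}
step 3: p <- max(q, -6)              {4}
step 4: q <- (min(tid, q) // -3)     {4}
step 5: q <- (1 % 5)                 {4}
step 6: p <- ((p + p) % 3)           {0,1,2,3,4,5,6,7,8,9,10,11,12,13,14,15}
step 7: p <- max(p, min(p, -8))      {0,1,2,3,4,5,6,7,8,9,10,11,12,13,14,15}
step 8: p <- (p * min(q, p))         {0,1,2,3,4,5,6,7,8,9,10,11,12,13,14,15}
step 9: q <- (p - (p - 3))           {0,1,2,3,4,5,6,7,8,9,10,11,12,13,14,15}

Answer: 10 steps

q: 3,3,3,3,3,3,3,3,3,3,3,3,3,3,3,3
p: 4,2,0,-2,2,-6,-8,-10,-12,-14,-16,-18,-20,-22,-24,-26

steps = 10; useful = 113; efficiency = 113/160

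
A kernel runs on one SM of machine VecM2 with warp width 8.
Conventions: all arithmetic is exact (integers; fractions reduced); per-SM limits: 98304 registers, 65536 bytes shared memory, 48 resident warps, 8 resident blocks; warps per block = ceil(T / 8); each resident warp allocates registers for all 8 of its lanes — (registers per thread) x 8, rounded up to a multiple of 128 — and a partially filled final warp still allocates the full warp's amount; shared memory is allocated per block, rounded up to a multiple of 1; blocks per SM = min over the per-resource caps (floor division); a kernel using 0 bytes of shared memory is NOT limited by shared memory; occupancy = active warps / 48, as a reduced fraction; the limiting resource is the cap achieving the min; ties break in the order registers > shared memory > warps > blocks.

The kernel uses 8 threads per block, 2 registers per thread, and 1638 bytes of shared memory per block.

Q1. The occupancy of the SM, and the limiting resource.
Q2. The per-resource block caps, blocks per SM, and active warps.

Answer: occupancy 1/6, limited by blocks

registers: 768 blocks
shared memory: 40 blocks
warps: 48 blocks
blocks: 8 blocks

Answer: 8 blocks, 8 active warps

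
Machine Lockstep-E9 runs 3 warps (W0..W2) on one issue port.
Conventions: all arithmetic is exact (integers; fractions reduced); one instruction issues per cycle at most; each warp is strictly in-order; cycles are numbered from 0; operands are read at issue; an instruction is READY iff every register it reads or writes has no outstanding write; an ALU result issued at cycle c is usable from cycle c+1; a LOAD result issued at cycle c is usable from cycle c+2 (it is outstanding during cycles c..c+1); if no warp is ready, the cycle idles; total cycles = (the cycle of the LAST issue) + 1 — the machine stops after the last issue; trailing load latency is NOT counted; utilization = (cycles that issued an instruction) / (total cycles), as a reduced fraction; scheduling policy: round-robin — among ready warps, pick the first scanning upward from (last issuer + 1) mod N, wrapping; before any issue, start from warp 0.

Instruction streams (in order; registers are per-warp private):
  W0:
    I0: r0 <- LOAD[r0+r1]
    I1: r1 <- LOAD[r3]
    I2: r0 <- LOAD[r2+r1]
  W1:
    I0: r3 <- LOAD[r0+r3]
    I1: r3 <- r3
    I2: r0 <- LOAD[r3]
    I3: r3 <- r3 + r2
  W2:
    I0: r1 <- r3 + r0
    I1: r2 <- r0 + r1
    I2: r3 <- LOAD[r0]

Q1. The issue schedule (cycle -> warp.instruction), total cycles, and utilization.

cycle 0: W0.I0
cycle 1: W1.I0
cycle 2: W2.I0
cycle 3: W0.I1
cycle 4: W1.I1
cycle 5: W2.I1
cycle 6: W0.I2
cycle 7: W1.I2
cycle 8: W2.I2
cycle 9: W1.I3

Answer: 10 cycles, utilization 1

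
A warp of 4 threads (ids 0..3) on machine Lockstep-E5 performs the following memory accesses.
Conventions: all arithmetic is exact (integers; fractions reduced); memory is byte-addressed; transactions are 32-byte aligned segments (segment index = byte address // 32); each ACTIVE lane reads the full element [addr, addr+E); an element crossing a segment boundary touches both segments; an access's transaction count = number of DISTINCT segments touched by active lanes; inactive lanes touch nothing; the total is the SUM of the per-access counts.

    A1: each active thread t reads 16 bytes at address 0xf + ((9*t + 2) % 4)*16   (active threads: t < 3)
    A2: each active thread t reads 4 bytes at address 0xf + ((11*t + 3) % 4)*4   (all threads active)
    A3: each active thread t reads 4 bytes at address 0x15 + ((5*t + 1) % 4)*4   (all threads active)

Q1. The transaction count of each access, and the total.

A1: 3 transactions
A2: 1 transaction
A3: 2 transactions

Answer: 3,1,2; total 6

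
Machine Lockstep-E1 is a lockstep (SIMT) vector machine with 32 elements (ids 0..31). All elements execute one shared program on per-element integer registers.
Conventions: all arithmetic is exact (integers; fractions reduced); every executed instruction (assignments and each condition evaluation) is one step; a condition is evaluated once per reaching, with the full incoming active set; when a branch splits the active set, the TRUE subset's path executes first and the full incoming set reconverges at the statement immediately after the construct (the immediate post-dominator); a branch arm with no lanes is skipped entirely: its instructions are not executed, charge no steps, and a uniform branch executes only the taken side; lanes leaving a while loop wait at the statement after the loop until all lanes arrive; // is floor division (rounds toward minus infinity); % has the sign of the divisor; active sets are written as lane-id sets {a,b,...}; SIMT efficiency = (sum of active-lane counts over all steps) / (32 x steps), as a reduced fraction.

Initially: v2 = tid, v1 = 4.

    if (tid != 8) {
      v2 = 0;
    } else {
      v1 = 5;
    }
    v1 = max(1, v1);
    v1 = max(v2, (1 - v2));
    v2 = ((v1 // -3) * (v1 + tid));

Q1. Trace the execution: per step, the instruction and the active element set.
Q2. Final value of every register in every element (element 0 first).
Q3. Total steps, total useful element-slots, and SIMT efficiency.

step 0: eval (tid != 8)              {0,1,2,3,4,5,6,7,8,9,10,11,12,13,14,15,16,17,18,19,20,21,22,23,24,25,26,27,28,29,30,31}
step 1: v2 <- 0                      {0,1,2,3,4,5,6,7,9,10,11,12,13,14,15,16,17,18,19,20,21,22,23,24,25,26,27,28,29,30,31}
step 2: v1 <- 5                      {8}
step 3: v1 <- max(1, v1)             {0,1,2,3,4,5,6,7,8,9,10,11,12,13,14,15,16,17,18,19,20,21,22,23,24,25,26,27,28,29,30,31}
step 4: v1 <- max(v2, (1 - v2))      {0,1,2,3,4,5,6,7,8,9,10,11,12,13,14,15,16,17,18,19,20,21,22,23,24,25,26,27,28,29,30,31}
step 5: v2 <- ((v1 // -3) * (v1 + tid)) {0,1,2,3,4,5,6,7,8,9,10,11,12,13,14,15,16,17,18,19,20,21,22,23,24,25,26,27,28,29,30,31}

Answer: 6 steps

v2: -1,-2,-3,-4,-5,-6,-7,-8,-48,-10,-11,-12,-13,-14,-15,-16,-17,-18,-19,-20,-21,-22,-23,-24,-25,-26,-27,-28,-29,-30,-31,-32
v1: 1,1,1,1,1,1,1,1,8,1,1,1,1,1,1,1,1,1,1,1,1,1,1,1,1,1,1,1,1,1,1,1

steps = 6; useful = 160; efficiency = 160/192 = 5/6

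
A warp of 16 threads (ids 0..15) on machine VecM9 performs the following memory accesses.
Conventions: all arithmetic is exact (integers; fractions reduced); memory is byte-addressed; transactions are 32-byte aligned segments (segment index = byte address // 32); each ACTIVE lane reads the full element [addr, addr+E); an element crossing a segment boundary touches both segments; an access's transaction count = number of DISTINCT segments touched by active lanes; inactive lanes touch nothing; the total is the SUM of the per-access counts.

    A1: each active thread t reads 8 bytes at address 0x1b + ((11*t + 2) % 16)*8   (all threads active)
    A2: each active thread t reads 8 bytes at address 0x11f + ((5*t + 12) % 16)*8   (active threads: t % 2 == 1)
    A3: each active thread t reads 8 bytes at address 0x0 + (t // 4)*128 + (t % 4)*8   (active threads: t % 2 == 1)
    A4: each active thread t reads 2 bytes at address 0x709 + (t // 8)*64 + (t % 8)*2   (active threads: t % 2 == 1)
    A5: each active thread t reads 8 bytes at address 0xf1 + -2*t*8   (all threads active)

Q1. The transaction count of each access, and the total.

A1: 5 transactions
A2: 4 transactions
A3: 4 transactions
A4: 2 transactions
A5: 8 transactions

Answer: 5,4,4,2,8; total 23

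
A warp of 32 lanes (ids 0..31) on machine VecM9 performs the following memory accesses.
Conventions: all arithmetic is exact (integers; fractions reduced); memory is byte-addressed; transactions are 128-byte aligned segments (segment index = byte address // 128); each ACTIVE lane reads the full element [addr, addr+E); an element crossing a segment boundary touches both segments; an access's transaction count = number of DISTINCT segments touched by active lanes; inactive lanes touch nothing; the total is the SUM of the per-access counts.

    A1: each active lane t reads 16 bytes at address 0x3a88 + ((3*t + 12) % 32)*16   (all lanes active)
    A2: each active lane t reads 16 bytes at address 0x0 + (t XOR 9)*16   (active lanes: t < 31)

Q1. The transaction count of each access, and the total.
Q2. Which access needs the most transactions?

A1: 5 transactions
A2: 4 transactions

Answer: 5,4; total 9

Answer: A1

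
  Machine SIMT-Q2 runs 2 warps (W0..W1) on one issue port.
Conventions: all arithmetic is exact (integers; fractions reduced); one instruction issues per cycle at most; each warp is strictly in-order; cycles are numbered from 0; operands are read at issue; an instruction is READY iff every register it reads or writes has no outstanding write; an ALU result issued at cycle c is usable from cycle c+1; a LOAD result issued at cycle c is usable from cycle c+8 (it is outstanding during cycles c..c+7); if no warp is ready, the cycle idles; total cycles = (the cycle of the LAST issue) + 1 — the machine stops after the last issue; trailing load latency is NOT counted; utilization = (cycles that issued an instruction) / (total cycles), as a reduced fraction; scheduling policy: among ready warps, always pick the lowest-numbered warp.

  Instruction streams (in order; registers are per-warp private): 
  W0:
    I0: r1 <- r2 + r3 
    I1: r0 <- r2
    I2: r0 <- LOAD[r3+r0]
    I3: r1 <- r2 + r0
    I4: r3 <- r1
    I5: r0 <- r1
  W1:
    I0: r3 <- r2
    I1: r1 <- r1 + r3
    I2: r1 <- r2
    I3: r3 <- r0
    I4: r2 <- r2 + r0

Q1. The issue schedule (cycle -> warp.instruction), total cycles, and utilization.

cycle 0: W0.I0
cycle 1: W0.I1
cycle 2: W0.I2
cycle 3: W1.I0
cycle 4: W1.I1
cycle 5: W1.I2
cycle 6: W1.I3
cycle 7: W1.I4
cycle 8: idle
cycle 9: idle
cycle 10: W0.I3
cycle 11: W0.I4
cycle 12: W0.I5

Answer: 13 cycles, utilization 11/13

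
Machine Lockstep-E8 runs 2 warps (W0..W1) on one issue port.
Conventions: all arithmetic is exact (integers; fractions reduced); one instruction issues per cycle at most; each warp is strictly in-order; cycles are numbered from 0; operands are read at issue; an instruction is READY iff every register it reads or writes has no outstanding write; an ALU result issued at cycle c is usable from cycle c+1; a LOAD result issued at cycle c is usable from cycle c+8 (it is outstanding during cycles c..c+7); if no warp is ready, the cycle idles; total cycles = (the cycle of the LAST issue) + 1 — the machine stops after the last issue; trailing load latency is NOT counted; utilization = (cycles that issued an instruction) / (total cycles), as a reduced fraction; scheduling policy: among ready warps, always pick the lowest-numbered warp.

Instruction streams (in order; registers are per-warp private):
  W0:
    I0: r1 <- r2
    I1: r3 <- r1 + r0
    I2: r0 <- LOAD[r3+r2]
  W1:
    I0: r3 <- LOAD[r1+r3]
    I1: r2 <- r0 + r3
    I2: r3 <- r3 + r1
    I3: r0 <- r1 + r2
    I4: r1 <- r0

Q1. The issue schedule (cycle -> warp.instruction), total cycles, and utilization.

cycle 0: W0.I0
cycle 1: W0.I1
cycle 2: W0.I2
cycle 3: W1.I0
cycle 4: idle
cycle 5: idle
cycle 6: idle
cycle 7: idle
cycle 8: idle
cycle 9: idle
cycle 10: idle
cycle 11: W1.I1
cycle 12: W1.I2
cycle 13: W1.I3
cycle 14: W1.I4

Answer: 15 cycles, utilization 8/15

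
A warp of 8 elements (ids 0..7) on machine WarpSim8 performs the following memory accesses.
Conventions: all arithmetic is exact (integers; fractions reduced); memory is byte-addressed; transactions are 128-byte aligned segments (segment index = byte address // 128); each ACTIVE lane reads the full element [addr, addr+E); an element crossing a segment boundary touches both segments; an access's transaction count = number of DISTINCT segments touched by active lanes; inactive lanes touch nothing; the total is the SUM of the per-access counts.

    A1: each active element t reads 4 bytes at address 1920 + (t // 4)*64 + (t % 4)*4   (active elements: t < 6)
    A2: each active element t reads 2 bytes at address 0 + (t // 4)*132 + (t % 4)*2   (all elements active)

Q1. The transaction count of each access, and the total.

A1: 1 transaction
A2: 2 transactions

Answer: 1,2; total 3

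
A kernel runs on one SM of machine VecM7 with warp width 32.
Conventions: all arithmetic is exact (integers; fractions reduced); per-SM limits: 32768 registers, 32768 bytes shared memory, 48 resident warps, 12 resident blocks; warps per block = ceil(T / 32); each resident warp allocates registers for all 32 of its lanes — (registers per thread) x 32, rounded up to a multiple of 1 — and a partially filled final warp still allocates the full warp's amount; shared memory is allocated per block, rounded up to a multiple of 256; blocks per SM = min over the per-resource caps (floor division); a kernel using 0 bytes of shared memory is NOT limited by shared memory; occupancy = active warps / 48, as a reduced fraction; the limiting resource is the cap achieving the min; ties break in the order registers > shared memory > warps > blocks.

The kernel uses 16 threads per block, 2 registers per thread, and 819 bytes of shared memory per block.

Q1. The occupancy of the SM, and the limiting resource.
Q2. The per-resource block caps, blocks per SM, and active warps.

Answer: occupancy 1/4, limited by blocks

registers: 512 blocks
shared memory: 32 blocks
warps: 48 blocks
blocks: 12 blocks

Answer: 12 blocks, 12 active warps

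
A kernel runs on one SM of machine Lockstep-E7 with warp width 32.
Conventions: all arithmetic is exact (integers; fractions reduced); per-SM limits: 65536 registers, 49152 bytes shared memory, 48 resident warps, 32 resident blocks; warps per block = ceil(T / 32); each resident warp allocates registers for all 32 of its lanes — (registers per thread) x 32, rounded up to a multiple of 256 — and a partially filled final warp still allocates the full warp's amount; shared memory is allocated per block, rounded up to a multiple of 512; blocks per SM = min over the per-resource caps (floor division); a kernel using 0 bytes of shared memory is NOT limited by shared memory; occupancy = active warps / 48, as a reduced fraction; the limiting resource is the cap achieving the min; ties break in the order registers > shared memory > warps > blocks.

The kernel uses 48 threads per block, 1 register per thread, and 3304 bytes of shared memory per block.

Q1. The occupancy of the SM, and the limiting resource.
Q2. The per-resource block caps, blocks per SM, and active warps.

Answer: occupancy 13/24, limited by shared memory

registers: 128 blocks
shared memory: 13 blocks
warps: 24 blocks
blocks: 32 blocks

Answer: 13 blocks, 26 active warps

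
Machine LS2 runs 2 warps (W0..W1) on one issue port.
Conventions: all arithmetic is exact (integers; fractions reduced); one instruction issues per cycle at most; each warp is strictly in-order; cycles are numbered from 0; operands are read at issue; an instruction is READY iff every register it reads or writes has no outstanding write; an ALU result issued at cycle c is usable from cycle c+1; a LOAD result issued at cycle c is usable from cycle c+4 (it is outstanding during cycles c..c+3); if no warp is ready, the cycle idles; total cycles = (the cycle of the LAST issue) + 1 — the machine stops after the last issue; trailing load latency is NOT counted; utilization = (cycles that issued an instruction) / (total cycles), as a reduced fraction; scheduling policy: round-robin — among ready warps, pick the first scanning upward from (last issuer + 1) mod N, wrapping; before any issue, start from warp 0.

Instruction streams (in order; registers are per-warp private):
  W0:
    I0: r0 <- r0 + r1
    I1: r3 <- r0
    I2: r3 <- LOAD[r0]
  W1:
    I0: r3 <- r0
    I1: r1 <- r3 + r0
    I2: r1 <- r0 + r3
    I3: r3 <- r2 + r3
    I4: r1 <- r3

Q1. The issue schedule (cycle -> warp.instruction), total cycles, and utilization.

cycle 0: W0.I0
cycle 1: W1.I0
cycle 2: W0.I1
cycle 3: W1.I1
cycle 4: W0.I2
cycle 5: W1.I2
cycle 6: W1.I3
cycle 7: W1.I4

Answer: 8 cycles, utilization 1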